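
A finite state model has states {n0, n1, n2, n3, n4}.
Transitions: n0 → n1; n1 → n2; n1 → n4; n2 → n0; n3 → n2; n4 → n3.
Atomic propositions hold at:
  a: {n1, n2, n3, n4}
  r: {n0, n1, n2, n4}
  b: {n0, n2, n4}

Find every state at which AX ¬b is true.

Sat(¬b) = {n1, n3}
Sat(AX ¬b) = {s : every successor in {n1, n3}} = {n0, n4}

{n0, n4}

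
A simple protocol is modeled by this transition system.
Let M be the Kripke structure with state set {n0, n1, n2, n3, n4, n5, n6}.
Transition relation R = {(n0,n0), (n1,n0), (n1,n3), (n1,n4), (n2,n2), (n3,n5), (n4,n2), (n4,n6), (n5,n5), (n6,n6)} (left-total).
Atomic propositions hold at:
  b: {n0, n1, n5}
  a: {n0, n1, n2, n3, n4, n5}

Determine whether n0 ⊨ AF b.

Yes

AF b: least fixpoint, start Z0 = {n0, n1, n5}, add states with every successor in Z. Z1 = {n0, n1, n3, n5}; fixed.
Sat(AF b) = {n0, n1, n3, n5}
n0 ∈ Sat(AF b) = {n0, n1, n3, n5}, so the formula holds at n0.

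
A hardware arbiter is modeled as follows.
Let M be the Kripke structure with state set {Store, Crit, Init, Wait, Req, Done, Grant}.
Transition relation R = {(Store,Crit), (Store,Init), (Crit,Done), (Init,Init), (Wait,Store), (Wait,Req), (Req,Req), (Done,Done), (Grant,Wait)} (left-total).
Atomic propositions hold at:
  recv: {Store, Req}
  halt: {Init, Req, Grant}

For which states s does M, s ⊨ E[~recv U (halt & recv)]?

{Wait, Req, Grant}

Sat(~recv) = {Crit, Init, Wait, Done, Grant}
Sat(halt & recv) = {Req}
E[~recv U (halt & recv)]: least fixpoint, start Z0 = Sat((halt & recv)) = {Req}, add states in Sat(~recv) with some successor in Z. Z1 = {Wait, Req}; Z2 = {Wait, Req, Grant}; fixed.
Sat(E[~recv U (halt & recv)]) = {Wait, Req, Grant}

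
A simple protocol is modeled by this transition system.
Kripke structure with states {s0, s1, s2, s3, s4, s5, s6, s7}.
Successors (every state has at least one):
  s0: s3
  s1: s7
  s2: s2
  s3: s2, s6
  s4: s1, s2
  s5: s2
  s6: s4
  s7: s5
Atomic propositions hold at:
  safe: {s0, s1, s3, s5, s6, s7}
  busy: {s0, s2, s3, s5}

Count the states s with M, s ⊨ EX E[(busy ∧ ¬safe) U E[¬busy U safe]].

Sat(¬safe) = {s2, s4}
Sat(busy ∧ ¬safe) = {s2}
Sat(¬busy) = {s1, s4, s6, s7}
E[¬busy U safe]: least fixpoint, start Z0 = Sat(safe) = {s0, s1, s3, s5, s6, s7}, add states in Sat(¬busy) with some successor in Z. Z1 = {s0, s1, s3, s4, s5, s6, s7}; fixed.
Sat(E[¬busy U safe]) = {s0, s1, s3, s4, s5, s6, s7}
E[(busy ∧ ¬safe) U E[¬busy U safe]]: least fixpoint, start Z0 = Sat(E[¬busy U safe]) = {s0, s1, s3, s4, s5, s6, s7}, add states in Sat(busy ∧ ¬safe) with some successor in Z. Already a fixed point.
Sat(E[(busy ∧ ¬safe) U E[¬busy U safe]]) = {s0, s1, s3, s4, s5, s6, s7}
Sat(EX E[(busy ∧ ¬safe) U E[¬busy U safe]]) = {s : some successor in {s0, s1, s3, s4, s5, s6, s7}} = {s0, s1, s3, s4, s6, s7}
|Sat(EX E[(busy ∧ ¬safe) U E[¬busy U safe]])| = |{s0, s1, s3, s4, s6, s7}| = 6.

6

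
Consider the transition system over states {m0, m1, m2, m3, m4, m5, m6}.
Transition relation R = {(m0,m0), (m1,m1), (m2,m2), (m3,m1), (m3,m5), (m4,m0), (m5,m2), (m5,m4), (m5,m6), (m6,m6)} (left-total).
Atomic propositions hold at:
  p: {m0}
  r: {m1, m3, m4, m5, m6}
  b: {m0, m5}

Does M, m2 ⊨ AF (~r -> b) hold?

No

Sat(~r) = {m0, m2}
Sat(~r -> b) = {m0, m1, m3, m4, m5, m6}
AF (~r -> b): least fixpoint, start Z0 = {m0, m1, m3, m4, m5, m6}, add states with every successor in Z. Already a fixed point.
Sat(AF (~r -> b)) = {m0, m1, m3, m4, m5, m6}
m2 ∉ Sat(AF (~r -> b)) = {m0, m1, m3, m4, m5, m6}, so the formula does not hold at m2.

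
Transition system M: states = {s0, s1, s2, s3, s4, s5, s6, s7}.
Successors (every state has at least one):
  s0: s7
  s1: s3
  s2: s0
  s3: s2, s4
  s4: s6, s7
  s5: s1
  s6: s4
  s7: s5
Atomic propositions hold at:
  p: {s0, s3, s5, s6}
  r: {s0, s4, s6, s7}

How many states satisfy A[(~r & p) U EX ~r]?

4

Sat(~r) = {s1, s2, s3, s5}
Sat(~r & p) = {s3, s5}
Sat(EX ~r) = {s : some successor in {s1, s2, s3, s5}} = {s1, s3, s5, s7}
A[(~r & p) U EX ~r]: least fixpoint, start Z0 = Sat(EX ~r) = {s1, s3, s5, s7}, add states in Sat(~r & p) with every successor in Z. Already a fixed point.
Sat(A[(~r & p) U EX ~r]) = {s1, s3, s5, s7}
|Sat(A[(~r & p) U EX ~r])| = |{s1, s3, s5, s7}| = 4.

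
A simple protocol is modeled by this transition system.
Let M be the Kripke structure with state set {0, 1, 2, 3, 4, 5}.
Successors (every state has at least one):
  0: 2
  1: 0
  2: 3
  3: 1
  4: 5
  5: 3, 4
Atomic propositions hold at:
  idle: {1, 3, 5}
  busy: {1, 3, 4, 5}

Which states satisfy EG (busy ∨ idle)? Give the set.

Sat(busy ∨ idle) = {1, 3, 4, 5}
EG (busy ∨ idle): greatest fixpoint, start Z0 = {1, 3, 4, 5}, keep only states in Sat with some successor in Z. Z1 = {3, 4, 5}; Z2 = {4, 5}; fixed.
Sat(EG (busy ∨ idle)) = {4, 5}

{4, 5}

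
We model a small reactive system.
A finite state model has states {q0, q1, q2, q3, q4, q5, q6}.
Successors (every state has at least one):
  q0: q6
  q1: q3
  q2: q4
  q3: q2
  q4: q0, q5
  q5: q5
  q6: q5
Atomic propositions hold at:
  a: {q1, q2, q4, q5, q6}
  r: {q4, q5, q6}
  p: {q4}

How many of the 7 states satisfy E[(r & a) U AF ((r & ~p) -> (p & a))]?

Sat(r & a) = {q4, q5, q6}
Sat(~p) = {q0, q1, q2, q3, q5, q6}
Sat(r & ~p) = {q5, q6}
Sat(p & a) = {q4}
Sat((r & ~p) -> (p & a)) = {q0, q1, q2, q3, q4}
AF ((r & ~p) -> (p & a)): least fixpoint, start Z0 = {q0, q1, q2, q3, q4}, add states with every successor in Z. Already a fixed point.
Sat(AF ((r & ~p) -> (p & a))) = {q0, q1, q2, q3, q4}
E[(r & a) U AF ((r & ~p) -> (p & a))]: least fixpoint, start Z0 = Sat(AF ((r & ~p) -> (p & a))) = {q0, q1, q2, q3, q4}, add states in Sat(r & a) with some successor in Z. Already a fixed point.
Sat(E[(r & a) U AF ((r & ~p) -> (p & a))]) = {q0, q1, q2, q3, q4}
|Sat(E[(r & a) U AF ((r & ~p) -> (p & a))])| = |{q0, q1, q2, q3, q4}| = 5.

5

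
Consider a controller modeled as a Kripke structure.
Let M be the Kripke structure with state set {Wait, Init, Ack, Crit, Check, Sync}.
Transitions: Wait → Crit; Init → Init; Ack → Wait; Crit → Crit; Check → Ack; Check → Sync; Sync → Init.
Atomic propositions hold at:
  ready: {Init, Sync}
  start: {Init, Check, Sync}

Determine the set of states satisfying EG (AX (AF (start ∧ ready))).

Sat(start ∧ ready) = {Init, Sync}
AF (start ∧ ready): least fixpoint, start Z0 = {Init, Sync}, add states with every successor in Z. Already a fixed point.
Sat(AF (start ∧ ready)) = {Init, Sync}
Sat(AX (AF (start ∧ ready))) = {s : every successor in {Init, Sync}} = {Init, Sync}
EG (AX (AF (start ∧ ready))): greatest fixpoint, start Z0 = {Init, Sync}, keep only states in Sat with some successor in Z. Already a fixed point.
Sat(EG (AX (AF (start ∧ ready)))) = {Init, Sync}

{Init, Sync}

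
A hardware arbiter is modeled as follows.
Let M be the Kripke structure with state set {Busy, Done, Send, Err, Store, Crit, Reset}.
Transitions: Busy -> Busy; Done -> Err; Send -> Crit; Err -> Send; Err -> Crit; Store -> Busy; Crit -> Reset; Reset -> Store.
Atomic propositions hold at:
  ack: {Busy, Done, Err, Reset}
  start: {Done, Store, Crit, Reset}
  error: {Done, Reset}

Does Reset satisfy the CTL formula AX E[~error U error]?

Sat(~error) = {Busy, Send, Err, Store, Crit}
E[~error U error]: least fixpoint, start Z0 = Sat(error) = {Done, Reset}, add states in Sat(~error) with some successor in Z. Z1 = {Done, Crit, Reset}; Z2 = {Done, Send, Err, Crit, Reset}; fixed.
Sat(E[~error U error]) = {Done, Send, Err, Crit, Reset}
Sat(AX E[~error U error]) = {s : every successor in {Done, Send, Err, Crit, Reset}} = {Done, Send, Err, Crit}
Reset ∉ Sat(AX E[~error U error]) = {Done, Send, Err, Crit}, so the formula does not hold at Reset.

No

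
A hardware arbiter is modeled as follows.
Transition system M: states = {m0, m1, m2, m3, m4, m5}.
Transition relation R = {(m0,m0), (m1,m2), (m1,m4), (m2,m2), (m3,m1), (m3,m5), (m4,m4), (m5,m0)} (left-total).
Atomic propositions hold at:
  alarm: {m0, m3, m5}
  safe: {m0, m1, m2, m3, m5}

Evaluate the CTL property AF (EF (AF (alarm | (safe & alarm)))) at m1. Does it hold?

No

Sat(safe & alarm) = {m0, m3, m5}
Sat(alarm | (safe & alarm)) = {m0, m3, m5}
AF (alarm | (safe & alarm)): least fixpoint, start Z0 = {m0, m3, m5}, add states with every successor in Z. Already a fixed point.
Sat(AF (alarm | (safe & alarm))) = {m0, m3, m5}
EF (AF (alarm | (safe & alarm))): least fixpoint, start Z0 = {m0, m3, m5}, add states with some successor in Z. Already a fixed point.
Sat(EF (AF (alarm | (safe & alarm)))) = {m0, m3, m5}
AF (EF (AF (alarm | (safe & alarm)))): least fixpoint, start Z0 = {m0, m3, m5}, add states with every successor in Z. Already a fixed point.
Sat(AF (EF (AF (alarm | (safe & alarm))))) = {m0, m3, m5}
m1 ∉ Sat(AF (EF (AF (alarm | (safe & alarm))))) = {m0, m3, m5}, so the formula does not hold at m1.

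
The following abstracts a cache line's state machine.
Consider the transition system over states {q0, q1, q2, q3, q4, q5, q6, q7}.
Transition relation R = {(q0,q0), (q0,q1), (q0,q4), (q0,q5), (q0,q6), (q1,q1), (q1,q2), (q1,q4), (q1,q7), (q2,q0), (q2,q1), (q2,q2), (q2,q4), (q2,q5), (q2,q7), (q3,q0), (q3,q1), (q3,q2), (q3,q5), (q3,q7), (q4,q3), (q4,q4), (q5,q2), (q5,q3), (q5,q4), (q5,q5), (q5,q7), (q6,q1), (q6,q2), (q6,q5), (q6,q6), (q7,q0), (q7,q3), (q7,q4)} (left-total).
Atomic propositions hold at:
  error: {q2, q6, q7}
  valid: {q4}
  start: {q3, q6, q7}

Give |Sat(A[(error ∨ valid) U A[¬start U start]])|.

Sat(error ∨ valid) = {q2, q4, q6, q7}
Sat(¬start) = {q0, q1, q2, q4, q5}
A[¬start U start]: least fixpoint, start Z0 = Sat(start) = {q3, q6, q7}, add states in Sat(¬start) with every successor in Z. Already a fixed point.
Sat(A[¬start U start]) = {q3, q6, q7}
A[(error ∨ valid) U A[¬start U start]]: least fixpoint, start Z0 = Sat(A[¬start U start]) = {q3, q6, q7}, add states in Sat(error ∨ valid) with every successor in Z. Already a fixed point.
Sat(A[(error ∨ valid) U A[¬start U start]]) = {q3, q6, q7}
|Sat(A[(error ∨ valid) U A[¬start U start]])| = |{q3, q6, q7}| = 3.

3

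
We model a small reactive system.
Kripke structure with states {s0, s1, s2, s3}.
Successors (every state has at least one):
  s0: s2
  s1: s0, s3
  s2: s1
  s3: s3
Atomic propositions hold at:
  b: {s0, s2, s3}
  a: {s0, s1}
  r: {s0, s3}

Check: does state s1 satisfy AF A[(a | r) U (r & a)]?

No

Sat(a | r) = {s0, s1, s3}
Sat(r & a) = {s0}
A[(a | r) U (r & a)]: least fixpoint, start Z0 = Sat((r & a)) = {s0}, add states in Sat(a | r) with every successor in Z. Already a fixed point.
Sat(A[(a | r) U (r & a)]) = {s0}
AF A[(a | r) U (r & a)]: least fixpoint, start Z0 = {s0}, add states with every successor in Z. Already a fixed point.
Sat(AF A[(a | r) U (r & a)]) = {s0}
s1 ∉ Sat(AF A[(a | r) U (r & a)]) = {s0}, so the formula does not hold at s1.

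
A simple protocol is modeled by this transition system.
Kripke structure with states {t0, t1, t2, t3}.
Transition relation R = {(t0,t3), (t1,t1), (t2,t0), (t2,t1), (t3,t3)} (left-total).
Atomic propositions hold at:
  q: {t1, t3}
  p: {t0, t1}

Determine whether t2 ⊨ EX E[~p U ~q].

Yes

Sat(~p) = {t2, t3}
Sat(~q) = {t0, t2}
E[~p U ~q]: least fixpoint, start Z0 = Sat(~q) = {t0, t2}, add states in Sat(~p) with some successor in Z. Already a fixed point.
Sat(E[~p U ~q]) = {t0, t2}
Sat(EX E[~p U ~q]) = {s : some successor in {t0, t2}} = {t2}
t2 ∈ Sat(EX E[~p U ~q]) = {t2}, so the formula holds at t2.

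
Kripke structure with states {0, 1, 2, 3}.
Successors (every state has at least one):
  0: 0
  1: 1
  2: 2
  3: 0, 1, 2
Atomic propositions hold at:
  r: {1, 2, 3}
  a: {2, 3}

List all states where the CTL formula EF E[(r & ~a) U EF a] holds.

{2, 3}

Sat(~a) = {0, 1}
Sat(r & ~a) = {1}
EF a: least fixpoint, start Z0 = {2, 3}, add states with some successor in Z. Already a fixed point.
Sat(EF a) = {2, 3}
E[(r & ~a) U EF a]: least fixpoint, start Z0 = Sat(EF a) = {2, 3}, add states in Sat(r & ~a) with some successor in Z. Already a fixed point.
Sat(E[(r & ~a) U EF a]) = {2, 3}
EF E[(r & ~a) U EF a]: least fixpoint, start Z0 = {2, 3}, add states with some successor in Z. Already a fixed point.
Sat(EF E[(r & ~a) U EF a]) = {2, 3}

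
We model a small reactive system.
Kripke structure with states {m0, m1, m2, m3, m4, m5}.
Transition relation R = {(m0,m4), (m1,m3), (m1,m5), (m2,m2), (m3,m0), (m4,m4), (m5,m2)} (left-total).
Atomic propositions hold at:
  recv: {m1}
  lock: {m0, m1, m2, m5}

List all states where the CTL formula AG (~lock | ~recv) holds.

{m0, m2, m3, m4, m5}

Sat(~lock) = {m3, m4}
Sat(~recv) = {m0, m2, m3, m4, m5}
Sat(~lock | ~recv) = {m0, m2, m3, m4, m5}
AG (~lock | ~recv): greatest fixpoint, start Z0 = {m0, m2, m3, m4, m5}, keep only states in Sat with every successor in Z. Already a fixed point.
Sat(AG (~lock | ~recv)) = {m0, m2, m3, m4, m5}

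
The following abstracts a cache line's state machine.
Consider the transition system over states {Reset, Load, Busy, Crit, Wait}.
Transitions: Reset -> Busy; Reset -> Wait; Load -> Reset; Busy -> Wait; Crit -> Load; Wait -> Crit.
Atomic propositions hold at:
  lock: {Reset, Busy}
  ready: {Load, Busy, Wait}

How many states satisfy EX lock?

Sat(EX lock) = {s : some successor in {Reset, Busy}} = {Reset, Load}
|Sat(EX lock)| = |{Reset, Load}| = 2.

2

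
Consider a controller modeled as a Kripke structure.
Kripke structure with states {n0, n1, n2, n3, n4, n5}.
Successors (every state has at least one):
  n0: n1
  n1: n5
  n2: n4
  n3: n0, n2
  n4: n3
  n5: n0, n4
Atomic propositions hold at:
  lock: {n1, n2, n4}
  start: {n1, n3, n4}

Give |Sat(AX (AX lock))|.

Sat(AX lock) = {s : every successor in {n1, n2, n4}} = {n0, n2}
Sat(AX (AX lock)) = {s : every successor in {n0, n2}} = {n3}
|Sat(AX (AX lock))| = |{n3}| = 1.

1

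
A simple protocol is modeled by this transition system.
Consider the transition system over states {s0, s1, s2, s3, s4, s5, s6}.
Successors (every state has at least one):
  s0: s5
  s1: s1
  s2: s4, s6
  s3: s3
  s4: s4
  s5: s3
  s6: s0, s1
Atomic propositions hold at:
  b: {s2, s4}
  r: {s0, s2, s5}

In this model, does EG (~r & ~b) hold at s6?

Yes

Sat(~r) = {s1, s3, s4, s6}
Sat(~b) = {s0, s1, s3, s5, s6}
Sat(~r & ~b) = {s1, s3, s6}
EG (~r & ~b): greatest fixpoint, start Z0 = {s1, s3, s6}, keep only states in Sat with some successor in Z. Already a fixed point.
Sat(EG (~r & ~b)) = {s1, s3, s6}
s6 ∈ Sat(EG (~r & ~b)) = {s1, s3, s6}, so the formula holds at s6.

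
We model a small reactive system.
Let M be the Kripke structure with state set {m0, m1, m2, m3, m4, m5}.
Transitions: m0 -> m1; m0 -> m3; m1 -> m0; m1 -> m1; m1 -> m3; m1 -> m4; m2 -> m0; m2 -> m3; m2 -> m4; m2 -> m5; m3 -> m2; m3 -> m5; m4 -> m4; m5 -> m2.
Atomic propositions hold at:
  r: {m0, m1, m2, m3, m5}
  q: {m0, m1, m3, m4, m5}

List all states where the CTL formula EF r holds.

{m0, m1, m2, m3, m5}

EF r: least fixpoint, start Z0 = {m0, m1, m2, m3, m5}, add states with some successor in Z. Already a fixed point.
Sat(EF r) = {m0, m1, m2, m3, m5}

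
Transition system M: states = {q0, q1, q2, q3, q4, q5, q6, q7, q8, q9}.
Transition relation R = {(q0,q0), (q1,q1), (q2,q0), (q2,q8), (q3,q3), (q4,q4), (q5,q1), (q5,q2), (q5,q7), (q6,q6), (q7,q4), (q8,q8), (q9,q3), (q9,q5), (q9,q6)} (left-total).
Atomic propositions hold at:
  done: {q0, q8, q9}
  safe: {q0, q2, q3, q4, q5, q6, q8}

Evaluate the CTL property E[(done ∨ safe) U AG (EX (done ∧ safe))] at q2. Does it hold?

Sat(done ∨ safe) = {q0, q2, q3, q4, q5, q6, q8, q9}
Sat(done ∧ safe) = {q0, q8}
Sat(EX (done ∧ safe)) = {s : some successor in {q0, q8}} = {q0, q2, q8}
AG (EX (done ∧ safe)): greatest fixpoint, start Z0 = {q0, q2, q8}, keep only states in Sat with every successor in Z. Already a fixed point.
Sat(AG (EX (done ∧ safe))) = {q0, q2, q8}
E[(done ∨ safe) U AG (EX (done ∧ safe))]: least fixpoint, start Z0 = Sat(AG (EX (done ∧ safe))) = {q0, q2, q8}, add states in Sat(done ∨ safe) with some successor in Z. Z1 = {q0, q2, q5, q8}; Z2 = {q0, q2, q5, q8, q9}; fixed.
Sat(E[(done ∨ safe) U AG (EX (done ∧ safe))]) = {q0, q2, q5, q8, q9}
q2 ∈ Sat(E[(done ∨ safe) U AG (EX (done ∧ safe))]) = {q0, q2, q5, q8, q9}, so the formula holds at q2.

Yes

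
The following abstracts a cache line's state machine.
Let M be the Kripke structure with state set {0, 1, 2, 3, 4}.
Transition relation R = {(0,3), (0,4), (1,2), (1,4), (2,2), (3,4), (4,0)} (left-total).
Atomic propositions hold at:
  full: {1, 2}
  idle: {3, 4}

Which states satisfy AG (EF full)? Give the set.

{2}

EF full: least fixpoint, start Z0 = {1, 2}, add states with some successor in Z. Already a fixed point.
Sat(EF full) = {1, 2}
AG (EF full): greatest fixpoint, start Z0 = {1, 2}, keep only states in Sat with every successor in Z. Z1 = {2}; fixed.
Sat(AG (EF full)) = {2}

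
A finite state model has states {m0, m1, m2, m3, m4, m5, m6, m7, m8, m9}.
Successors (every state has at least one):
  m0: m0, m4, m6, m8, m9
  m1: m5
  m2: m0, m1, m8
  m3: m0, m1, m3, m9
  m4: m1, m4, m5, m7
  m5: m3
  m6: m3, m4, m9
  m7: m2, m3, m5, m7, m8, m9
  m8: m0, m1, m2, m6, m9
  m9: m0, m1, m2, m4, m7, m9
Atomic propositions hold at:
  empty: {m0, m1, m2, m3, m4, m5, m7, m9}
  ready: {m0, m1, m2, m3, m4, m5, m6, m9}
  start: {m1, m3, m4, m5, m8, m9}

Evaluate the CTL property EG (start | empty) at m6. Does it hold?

Sat(start | empty) = {m0, m1, m2, m3, m4, m5, m7, m8, m9}
EG (start | empty): greatest fixpoint, start Z0 = {m0, m1, m2, m3, m4, m5, m7, m8, m9}, keep only states in Sat with some successor in Z. Already a fixed point.
Sat(EG (start | empty)) = {m0, m1, m2, m3, m4, m5, m7, m8, m9}
m6 ∉ Sat(EG (start | empty)) = {m0, m1, m2, m3, m4, m5, m7, m8, m9}, so the formula does not hold at m6.

No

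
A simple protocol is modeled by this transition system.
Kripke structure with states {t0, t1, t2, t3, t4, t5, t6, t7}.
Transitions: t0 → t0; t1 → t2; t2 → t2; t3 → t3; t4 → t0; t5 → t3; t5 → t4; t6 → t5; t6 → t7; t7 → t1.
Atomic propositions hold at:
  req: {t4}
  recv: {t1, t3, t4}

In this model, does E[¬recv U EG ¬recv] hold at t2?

Yes

Sat(¬recv) = {t0, t2, t5, t6, t7}
EG ¬recv: greatest fixpoint, start Z0 = {t0, t2, t5, t6, t7}, keep only states in Sat with some successor in Z. Z1 = {t0, t2, t6}; Z2 = {t0, t2}; fixed.
Sat(EG ¬recv) = {t0, t2}
E[¬recv U EG ¬recv]: least fixpoint, start Z0 = Sat(EG ¬recv) = {t0, t2}, add states in Sat(¬recv) with some successor in Z. Already a fixed point.
Sat(E[¬recv U EG ¬recv]) = {t0, t2}
t2 ∈ Sat(E[¬recv U EG ¬recv]) = {t0, t2}, so the formula holds at t2.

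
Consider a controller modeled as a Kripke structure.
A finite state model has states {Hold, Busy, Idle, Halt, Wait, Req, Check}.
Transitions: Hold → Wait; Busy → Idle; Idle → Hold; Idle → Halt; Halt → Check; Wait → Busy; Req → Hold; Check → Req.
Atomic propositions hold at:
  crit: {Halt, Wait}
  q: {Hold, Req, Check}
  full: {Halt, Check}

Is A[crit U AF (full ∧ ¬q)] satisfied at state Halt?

Yes

Sat(¬q) = {Busy, Idle, Halt, Wait}
Sat(full ∧ ¬q) = {Halt}
AF (full ∧ ¬q): least fixpoint, start Z0 = {Halt}, add states with every successor in Z. Already a fixed point.
Sat(AF (full ∧ ¬q)) = {Halt}
A[crit U AF (full ∧ ¬q)]: least fixpoint, start Z0 = Sat(AF (full ∧ ¬q)) = {Halt}, add states in Sat(crit) with every successor in Z. Already a fixed point.
Sat(A[crit U AF (full ∧ ¬q)]) = {Halt}
Halt ∈ Sat(A[crit U AF (full ∧ ¬q)]) = {Halt}, so the formula holds at Halt.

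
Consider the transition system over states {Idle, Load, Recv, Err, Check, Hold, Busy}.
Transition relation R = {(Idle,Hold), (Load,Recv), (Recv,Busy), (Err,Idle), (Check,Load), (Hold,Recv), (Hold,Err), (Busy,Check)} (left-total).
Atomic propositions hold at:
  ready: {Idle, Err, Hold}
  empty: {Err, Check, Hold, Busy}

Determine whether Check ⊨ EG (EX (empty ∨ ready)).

Sat(empty ∨ ready) = {Idle, Err, Check, Hold, Busy}
Sat(EX (empty ∨ ready)) = {s : some successor in {Idle, Err, Check, Hold, Busy}} = {Idle, Recv, Err, Hold, Busy}
EG (EX (empty ∨ ready)): greatest fixpoint, start Z0 = {Idle, Recv, Err, Hold, Busy}, keep only states in Sat with some successor in Z. Z1 = {Idle, Recv, Err, Hold}; Z2 = {Idle, Err, Hold}; fixed.
Sat(EG (EX (empty ∨ ready))) = {Idle, Err, Hold}
Check ∉ Sat(EG (EX (empty ∨ ready))) = {Idle, Err, Hold}, so the formula does not hold at Check.

No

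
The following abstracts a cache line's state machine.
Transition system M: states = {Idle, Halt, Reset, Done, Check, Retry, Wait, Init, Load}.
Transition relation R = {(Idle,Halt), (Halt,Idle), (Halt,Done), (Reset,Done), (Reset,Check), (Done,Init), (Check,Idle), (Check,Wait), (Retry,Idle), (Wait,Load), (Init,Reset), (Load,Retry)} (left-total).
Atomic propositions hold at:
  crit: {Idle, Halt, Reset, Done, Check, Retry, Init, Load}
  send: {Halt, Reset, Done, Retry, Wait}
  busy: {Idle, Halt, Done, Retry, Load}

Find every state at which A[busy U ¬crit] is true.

{Wait}

Sat(¬crit) = {Wait}
A[busy U ¬crit]: least fixpoint, start Z0 = Sat(¬crit) = {Wait}, add states in Sat(busy) with every successor in Z. Already a fixed point.
Sat(A[busy U ¬crit]) = {Wait}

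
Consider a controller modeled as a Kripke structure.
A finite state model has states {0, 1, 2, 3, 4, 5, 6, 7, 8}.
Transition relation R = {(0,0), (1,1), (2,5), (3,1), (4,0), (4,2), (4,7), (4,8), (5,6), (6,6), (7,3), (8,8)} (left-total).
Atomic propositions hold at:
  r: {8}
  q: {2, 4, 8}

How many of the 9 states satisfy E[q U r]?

E[q U r]: least fixpoint, start Z0 = Sat(r) = {8}, add states in Sat(q) with some successor in Z. Z1 = {4, 8}; fixed.
Sat(E[q U r]) = {4, 8}
|Sat(E[q U r])| = |{4, 8}| = 2.

2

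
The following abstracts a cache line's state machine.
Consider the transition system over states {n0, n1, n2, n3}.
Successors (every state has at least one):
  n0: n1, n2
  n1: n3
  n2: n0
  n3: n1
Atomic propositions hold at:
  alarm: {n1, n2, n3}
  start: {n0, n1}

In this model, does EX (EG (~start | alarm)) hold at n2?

No

Sat(~start) = {n2, n3}
Sat(~start | alarm) = {n1, n2, n3}
EG (~start | alarm): greatest fixpoint, start Z0 = {n1, n2, n3}, keep only states in Sat with some successor in Z. Z1 = {n1, n3}; fixed.
Sat(EG (~start | alarm)) = {n1, n3}
Sat(EX (EG (~start | alarm))) = {s : some successor in {n1, n3}} = {n0, n1, n3}
n2 ∉ Sat(EX (EG (~start | alarm))) = {n0, n1, n3}, so the formula does not hold at n2.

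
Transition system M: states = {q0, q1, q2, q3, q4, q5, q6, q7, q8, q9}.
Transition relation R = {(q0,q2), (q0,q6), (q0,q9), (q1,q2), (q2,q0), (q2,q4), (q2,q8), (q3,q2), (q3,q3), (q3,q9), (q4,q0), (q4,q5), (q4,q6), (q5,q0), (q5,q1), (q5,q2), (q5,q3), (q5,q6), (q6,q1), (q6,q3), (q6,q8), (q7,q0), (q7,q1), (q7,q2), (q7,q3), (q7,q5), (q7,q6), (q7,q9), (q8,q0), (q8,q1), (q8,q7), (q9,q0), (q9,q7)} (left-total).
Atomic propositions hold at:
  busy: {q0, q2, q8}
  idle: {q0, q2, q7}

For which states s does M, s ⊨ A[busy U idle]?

{q0, q2, q7}

A[busy U idle]: least fixpoint, start Z0 = Sat(idle) = {q0, q2, q7}, add states in Sat(busy) with every successor in Z. Already a fixed point.
Sat(A[busy U idle]) = {q0, q2, q7}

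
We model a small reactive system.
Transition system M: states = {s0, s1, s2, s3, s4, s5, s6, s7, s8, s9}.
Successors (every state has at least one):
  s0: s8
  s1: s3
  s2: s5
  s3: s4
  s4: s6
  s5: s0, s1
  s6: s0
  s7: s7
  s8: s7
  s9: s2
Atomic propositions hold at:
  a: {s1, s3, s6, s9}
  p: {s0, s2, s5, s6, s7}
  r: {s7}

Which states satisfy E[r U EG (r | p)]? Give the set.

{s7}

Sat(r | p) = {s0, s2, s5, s6, s7}
EG (r | p): greatest fixpoint, start Z0 = {s0, s2, s5, s6, s7}, keep only states in Sat with some successor in Z. Z1 = {s2, s5, s6, s7}; Z2 = {s2, s7}; Z3 = {s7}; fixed.
Sat(EG (r | p)) = {s7}
E[r U EG (r | p)]: least fixpoint, start Z0 = Sat(EG (r | p)) = {s7}, add states in Sat(r) with some successor in Z. Already a fixed point.
Sat(E[r U EG (r | p)]) = {s7}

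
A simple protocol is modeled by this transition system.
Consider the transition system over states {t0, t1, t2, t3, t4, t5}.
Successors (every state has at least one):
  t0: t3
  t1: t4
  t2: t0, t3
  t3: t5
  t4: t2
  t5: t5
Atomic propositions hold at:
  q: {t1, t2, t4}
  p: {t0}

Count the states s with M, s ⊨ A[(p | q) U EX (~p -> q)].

Sat(p | q) = {t0, t1, t2, t4}
Sat(~p) = {t1, t2, t3, t4, t5}
Sat(~p -> q) = {t0, t1, t2, t4}
Sat(EX (~p -> q)) = {s : some successor in {t0, t1, t2, t4}} = {t1, t2, t4}
A[(p | q) U EX (~p -> q)]: least fixpoint, start Z0 = Sat(EX (~p -> q)) = {t1, t2, t4}, add states in Sat(p | q) with every successor in Z. Already a fixed point.
Sat(A[(p | q) U EX (~p -> q)]) = {t1, t2, t4}
|Sat(A[(p | q) U EX (~p -> q)])| = |{t1, t2, t4}| = 3.

3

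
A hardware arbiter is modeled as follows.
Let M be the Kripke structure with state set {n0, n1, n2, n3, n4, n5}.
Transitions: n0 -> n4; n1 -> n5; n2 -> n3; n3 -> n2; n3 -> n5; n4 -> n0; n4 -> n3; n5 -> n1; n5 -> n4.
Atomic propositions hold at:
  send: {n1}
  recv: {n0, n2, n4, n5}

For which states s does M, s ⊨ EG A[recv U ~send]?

Sat(~send) = {n0, n2, n3, n4, n5}
A[recv U ~send]: least fixpoint, start Z0 = Sat(~send) = {n0, n2, n3, n4, n5}, add states in Sat(recv) with every successor in Z. Already a fixed point.
Sat(A[recv U ~send]) = {n0, n2, n3, n4, n5}
EG A[recv U ~send]: greatest fixpoint, start Z0 = {n0, n2, n3, n4, n5}, keep only states in Sat with some successor in Z. Already a fixed point.
Sat(EG A[recv U ~send]) = {n0, n2, n3, n4, n5}

{n0, n2, n3, n4, n5}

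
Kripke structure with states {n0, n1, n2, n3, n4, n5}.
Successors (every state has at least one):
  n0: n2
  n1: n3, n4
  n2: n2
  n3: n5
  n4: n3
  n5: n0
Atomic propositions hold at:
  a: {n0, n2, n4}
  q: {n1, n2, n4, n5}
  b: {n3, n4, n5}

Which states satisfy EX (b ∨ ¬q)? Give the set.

{n1, n3, n4, n5}

Sat(¬q) = {n0, n3}
Sat(b ∨ ¬q) = {n0, n3, n4, n5}
Sat(EX (b ∨ ¬q)) = {s : some successor in {n0, n3, n4, n5}} = {n1, n3, n4, n5}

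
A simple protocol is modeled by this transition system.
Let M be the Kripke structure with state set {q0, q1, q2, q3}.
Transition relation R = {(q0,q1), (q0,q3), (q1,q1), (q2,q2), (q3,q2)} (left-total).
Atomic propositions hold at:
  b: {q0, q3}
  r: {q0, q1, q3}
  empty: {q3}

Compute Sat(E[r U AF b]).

{q0, q3}

AF b: least fixpoint, start Z0 = {q0, q3}, add states with every successor in Z. Already a fixed point.
Sat(AF b) = {q0, q3}
E[r U AF b]: least fixpoint, start Z0 = Sat(AF b) = {q0, q3}, add states in Sat(r) with some successor in Z. Already a fixed point.
Sat(E[r U AF b]) = {q0, q3}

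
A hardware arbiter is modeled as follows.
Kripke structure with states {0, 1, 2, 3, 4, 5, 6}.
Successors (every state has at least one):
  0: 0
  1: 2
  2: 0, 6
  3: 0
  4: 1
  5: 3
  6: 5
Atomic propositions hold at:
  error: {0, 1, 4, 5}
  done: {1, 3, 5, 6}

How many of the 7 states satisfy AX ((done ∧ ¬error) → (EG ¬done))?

Sat(¬error) = {2, 3, 6}
Sat(done ∧ ¬error) = {3, 6}
Sat(¬done) = {0, 2, 4}
EG ¬done: greatest fixpoint, start Z0 = {0, 2, 4}, keep only states in Sat with some successor in Z. Z1 = {0, 2}; fixed.
Sat(EG ¬done) = {0, 2}
Sat((done ∧ ¬error) → (EG ¬done)) = {0, 1, 2, 4, 5}
Sat(AX ((done ∧ ¬error) → (EG ¬done))) = {s : every successor in {0, 1, 2, 4, 5}} = {0, 1, 3, 4, 6}
|Sat(AX ((done ∧ ¬error) → (EG ¬done)))| = |{0, 1, 3, 4, 6}| = 5.

5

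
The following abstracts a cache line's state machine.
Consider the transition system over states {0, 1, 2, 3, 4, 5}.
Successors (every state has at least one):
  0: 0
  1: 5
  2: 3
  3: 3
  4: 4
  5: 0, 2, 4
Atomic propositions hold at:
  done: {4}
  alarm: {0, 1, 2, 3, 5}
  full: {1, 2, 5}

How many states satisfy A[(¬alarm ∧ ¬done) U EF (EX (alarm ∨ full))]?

5

Sat(¬alarm) = {4}
Sat(¬done) = {0, 1, 2, 3, 5}
Sat(¬alarm ∧ ¬done) = ∅
Sat(alarm ∨ full) = {0, 1, 2, 3, 5}
Sat(EX (alarm ∨ full)) = {s : some successor in {0, 1, 2, 3, 5}} = {0, 1, 2, 3, 5}
EF (EX (alarm ∨ full)): least fixpoint, start Z0 = {0, 1, 2, 3, 5}, add states with some successor in Z. Already a fixed point.
Sat(EF (EX (alarm ∨ full))) = {0, 1, 2, 3, 5}
A[(¬alarm ∧ ¬done) U EF (EX (alarm ∨ full))]: least fixpoint, start Z0 = Sat(EF (EX (alarm ∨ full))) = {0, 1, 2, 3, 5}, add states in Sat(¬alarm ∧ ¬done) with every successor in Z. Already a fixed point.
Sat(A[(¬alarm ∧ ¬done) U EF (EX (alarm ∨ full))]) = {0, 1, 2, 3, 5}
|Sat(A[(¬alarm ∧ ¬done) U EF (EX (alarm ∨ full))])| = |{0, 1, 2, 3, 5}| = 5.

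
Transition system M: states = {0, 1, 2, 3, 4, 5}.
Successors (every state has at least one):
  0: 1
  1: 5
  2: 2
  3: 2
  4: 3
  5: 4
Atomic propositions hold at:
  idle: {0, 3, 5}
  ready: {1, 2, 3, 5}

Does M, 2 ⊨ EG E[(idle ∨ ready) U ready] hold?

Yes

Sat(idle ∨ ready) = {0, 1, 2, 3, 5}
E[(idle ∨ ready) U ready]: least fixpoint, start Z0 = Sat(ready) = {1, 2, 3, 5}, add states in Sat(idle ∨ ready) with some successor in Z. Z1 = {0, 1, 2, 3, 5}; fixed.
Sat(E[(idle ∨ ready) U ready]) = {0, 1, 2, 3, 5}
EG E[(idle ∨ ready) U ready]: greatest fixpoint, start Z0 = {0, 1, 2, 3, 5}, keep only states in Sat with some successor in Z. Z1 = {0, 1, 2, 3}; Z2 = {0, 2, 3}; Z3 = {2, 3}; fixed.
Sat(EG E[(idle ∨ ready) U ready]) = {2, 3}
2 ∈ Sat(EG E[(idle ∨ ready) U ready]) = {2, 3}, so the formula holds at 2.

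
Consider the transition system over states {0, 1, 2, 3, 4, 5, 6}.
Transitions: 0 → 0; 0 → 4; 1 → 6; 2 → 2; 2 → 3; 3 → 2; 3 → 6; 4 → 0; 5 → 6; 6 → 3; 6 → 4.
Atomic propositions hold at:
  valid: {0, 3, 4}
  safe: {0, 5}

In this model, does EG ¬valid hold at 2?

Yes

Sat(¬valid) = {1, 2, 5, 6}
EG ¬valid: greatest fixpoint, start Z0 = {1, 2, 5, 6}, keep only states in Sat with some successor in Z. Z1 = {1, 2, 5}; Z2 = {2}; fixed.
Sat(EG ¬valid) = {2}
2 ∈ Sat(EG ¬valid) = {2}, so the formula holds at 2.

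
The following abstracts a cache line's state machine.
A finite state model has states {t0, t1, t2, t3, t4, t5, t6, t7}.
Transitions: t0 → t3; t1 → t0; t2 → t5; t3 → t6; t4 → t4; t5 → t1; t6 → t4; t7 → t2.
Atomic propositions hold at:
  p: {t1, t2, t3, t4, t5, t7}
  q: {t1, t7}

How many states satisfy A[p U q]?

A[p U q]: least fixpoint, start Z0 = Sat(q) = {t1, t7}, add states in Sat(p) with every successor in Z. Z1 = {t1, t5, t7}; Z2 = {t1, t2, t5, t7}; fixed.
Sat(A[p U q]) = {t1, t2, t5, t7}
|Sat(A[p U q])| = |{t1, t2, t5, t7}| = 4.

4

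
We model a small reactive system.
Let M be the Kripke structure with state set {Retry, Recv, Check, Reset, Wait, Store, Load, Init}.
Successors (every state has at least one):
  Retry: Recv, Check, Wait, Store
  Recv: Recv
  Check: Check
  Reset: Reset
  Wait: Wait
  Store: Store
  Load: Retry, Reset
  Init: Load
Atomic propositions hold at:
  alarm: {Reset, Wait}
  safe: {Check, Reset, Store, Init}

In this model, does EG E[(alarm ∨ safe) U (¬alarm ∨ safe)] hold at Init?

Yes

Sat(alarm ∨ safe) = {Check, Reset, Wait, Store, Init}
Sat(¬alarm) = {Retry, Recv, Check, Store, Load, Init}
Sat(¬alarm ∨ safe) = {Retry, Recv, Check, Reset, Store, Load, Init}
E[(alarm ∨ safe) U (¬alarm ∨ safe)]: least fixpoint, start Z0 = Sat((¬alarm ∨ safe)) = {Retry, Recv, Check, Reset, Store, Load, Init}, add states in Sat(alarm ∨ safe) with some successor in Z. Already a fixed point.
Sat(E[(alarm ∨ safe) U (¬alarm ∨ safe)]) = {Retry, Recv, Check, Reset, Store, Load, Init}
EG E[(alarm ∨ safe) U (¬alarm ∨ safe)]: greatest fixpoint, start Z0 = {Retry, Recv, Check, Reset, Store, Load, Init}, keep only states in Sat with some successor in Z. Already a fixed point.
Sat(EG E[(alarm ∨ safe) U (¬alarm ∨ safe)]) = {Retry, Recv, Check, Reset, Store, Load, Init}
Init ∈ Sat(EG E[(alarm ∨ safe) U (¬alarm ∨ safe)]) = {Retry, Recv, Check, Reset, Store, Load, Init}, so the formula holds at Init.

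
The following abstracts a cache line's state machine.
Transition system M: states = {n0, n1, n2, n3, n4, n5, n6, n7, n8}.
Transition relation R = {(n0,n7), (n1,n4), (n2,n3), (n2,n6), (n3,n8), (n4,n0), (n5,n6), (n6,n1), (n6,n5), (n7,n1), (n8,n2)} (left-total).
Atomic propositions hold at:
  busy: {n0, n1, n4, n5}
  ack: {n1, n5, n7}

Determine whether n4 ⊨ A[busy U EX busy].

Sat(EX busy) = {s : some successor in {n0, n1, n4, n5}} = {n1, n4, n6, n7}
A[busy U EX busy]: least fixpoint, start Z0 = Sat(EX busy) = {n1, n4, n6, n7}, add states in Sat(busy) with every successor in Z. Z1 = {n0, n1, n4, n5, n6, n7}; fixed.
Sat(A[busy U EX busy]) = {n0, n1, n4, n5, n6, n7}
n4 ∈ Sat(A[busy U EX busy]) = {n0, n1, n4, n5, n6, n7}, so the formula holds at n4.

Yes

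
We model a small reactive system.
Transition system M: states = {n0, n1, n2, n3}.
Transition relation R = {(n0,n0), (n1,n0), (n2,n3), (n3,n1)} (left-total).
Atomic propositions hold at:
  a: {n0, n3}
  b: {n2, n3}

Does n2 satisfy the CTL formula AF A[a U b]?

Yes

A[a U b]: least fixpoint, start Z0 = Sat(b) = {n2, n3}, add states in Sat(a) with every successor in Z. Already a fixed point.
Sat(A[a U b]) = {n2, n3}
AF A[a U b]: least fixpoint, start Z0 = {n2, n3}, add states with every successor in Z. Already a fixed point.
Sat(AF A[a U b]) = {n2, n3}
n2 ∈ Sat(AF A[a U b]) = {n2, n3}, so the formula holds at n2.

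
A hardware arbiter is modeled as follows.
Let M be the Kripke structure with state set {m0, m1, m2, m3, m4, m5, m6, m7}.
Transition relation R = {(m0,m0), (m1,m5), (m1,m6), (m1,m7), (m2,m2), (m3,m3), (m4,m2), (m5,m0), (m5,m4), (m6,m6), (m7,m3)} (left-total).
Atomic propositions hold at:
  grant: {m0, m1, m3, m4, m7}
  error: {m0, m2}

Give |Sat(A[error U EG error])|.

2

EG error: greatest fixpoint, start Z0 = {m0, m2}, keep only states in Sat with some successor in Z. Already a fixed point.
Sat(EG error) = {m0, m2}
A[error U EG error]: least fixpoint, start Z0 = Sat(EG error) = {m0, m2}, add states in Sat(error) with every successor in Z. Already a fixed point.
Sat(A[error U EG error]) = {m0, m2}
|Sat(A[error U EG error])| = |{m0, m2}| = 2.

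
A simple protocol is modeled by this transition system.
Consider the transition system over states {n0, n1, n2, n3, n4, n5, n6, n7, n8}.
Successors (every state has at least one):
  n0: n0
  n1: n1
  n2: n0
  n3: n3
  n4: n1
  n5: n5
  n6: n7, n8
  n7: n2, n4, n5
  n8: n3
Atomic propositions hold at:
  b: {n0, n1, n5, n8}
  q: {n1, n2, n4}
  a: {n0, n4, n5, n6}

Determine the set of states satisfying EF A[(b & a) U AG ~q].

{n0, n2, n3, n5, n6, n7, n8}

Sat(b & a) = {n0, n5}
Sat(~q) = {n0, n3, n5, n6, n7, n8}
AG ~q: greatest fixpoint, start Z0 = {n0, n3, n5, n6, n7, n8}, keep only states in Sat with every successor in Z. Z1 = {n0, n3, n5, n6, n8}; Z2 = {n0, n3, n5, n8}; fixed.
Sat(AG ~q) = {n0, n3, n5, n8}
A[(b & a) U AG ~q]: least fixpoint, start Z0 = Sat(AG ~q) = {n0, n3, n5, n8}, add states in Sat(b & a) with every successor in Z. Already a fixed point.
Sat(A[(b & a) U AG ~q]) = {n0, n3, n5, n8}
EF A[(b & a) U AG ~q]: least fixpoint, start Z0 = {n0, n3, n5, n8}, add states with some successor in Z. Z1 = {n0, n2, n3, n5, n6, n7, n8}; fixed.
Sat(EF A[(b & a) U AG ~q]) = {n0, n2, n3, n5, n6, n7, n8}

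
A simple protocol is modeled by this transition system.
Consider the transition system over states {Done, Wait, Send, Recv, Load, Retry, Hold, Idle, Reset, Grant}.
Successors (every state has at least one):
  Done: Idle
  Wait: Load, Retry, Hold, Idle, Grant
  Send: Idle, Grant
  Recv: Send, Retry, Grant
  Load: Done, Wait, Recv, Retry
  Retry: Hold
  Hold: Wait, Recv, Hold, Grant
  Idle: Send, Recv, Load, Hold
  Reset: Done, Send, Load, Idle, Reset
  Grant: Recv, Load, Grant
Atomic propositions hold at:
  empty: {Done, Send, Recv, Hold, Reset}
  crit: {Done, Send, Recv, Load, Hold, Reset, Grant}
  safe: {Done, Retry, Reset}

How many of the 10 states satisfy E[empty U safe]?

5

E[empty U safe]: least fixpoint, start Z0 = Sat(safe) = {Done, Retry, Reset}, add states in Sat(empty) with some successor in Z. Z1 = {Done, Recv, Retry, Reset}; Z2 = {Done, Recv, Retry, Hold, Reset}; fixed.
Sat(E[empty U safe]) = {Done, Recv, Retry, Hold, Reset}
|Sat(E[empty U safe])| = |{Done, Recv, Retry, Hold, Reset}| = 5.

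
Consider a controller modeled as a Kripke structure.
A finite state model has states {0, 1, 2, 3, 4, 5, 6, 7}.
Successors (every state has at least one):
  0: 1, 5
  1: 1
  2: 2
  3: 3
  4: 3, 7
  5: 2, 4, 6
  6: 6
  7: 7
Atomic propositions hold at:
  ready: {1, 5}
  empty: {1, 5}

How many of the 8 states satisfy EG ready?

EG ready: greatest fixpoint, start Z0 = {1, 5}, keep only states in Sat with some successor in Z. Z1 = {1}; fixed.
Sat(EG ready) = {1}
|Sat(EG ready)| = |{1}| = 1.

1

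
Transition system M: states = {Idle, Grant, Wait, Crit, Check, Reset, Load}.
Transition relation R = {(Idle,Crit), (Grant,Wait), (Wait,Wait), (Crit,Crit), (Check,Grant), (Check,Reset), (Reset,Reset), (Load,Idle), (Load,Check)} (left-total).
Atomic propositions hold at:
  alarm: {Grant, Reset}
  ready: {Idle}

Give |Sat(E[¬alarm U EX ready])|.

1

Sat(¬alarm) = {Idle, Wait, Crit, Check, Load}
Sat(EX ready) = {s : some successor in {Idle}} = {Load}
E[¬alarm U EX ready]: least fixpoint, start Z0 = Sat(EX ready) = {Load}, add states in Sat(¬alarm) with some successor in Z. Already a fixed point.
Sat(E[¬alarm U EX ready]) = {Load}
|Sat(E[¬alarm U EX ready])| = |{Load}| = 1.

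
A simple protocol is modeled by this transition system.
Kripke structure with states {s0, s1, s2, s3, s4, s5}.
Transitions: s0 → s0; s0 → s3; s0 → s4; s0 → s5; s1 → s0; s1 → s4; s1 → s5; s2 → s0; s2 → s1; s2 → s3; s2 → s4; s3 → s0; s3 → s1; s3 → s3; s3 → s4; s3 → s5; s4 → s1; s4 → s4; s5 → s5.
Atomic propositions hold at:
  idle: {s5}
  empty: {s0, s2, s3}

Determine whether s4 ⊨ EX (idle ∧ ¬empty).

No

Sat(¬empty) = {s1, s4, s5}
Sat(idle ∧ ¬empty) = {s5}
Sat(EX (idle ∧ ¬empty)) = {s : some successor in {s5}} = {s0, s1, s3, s5}
s4 ∉ Sat(EX (idle ∧ ¬empty)) = {s0, s1, s3, s5}, so the formula does not hold at s4.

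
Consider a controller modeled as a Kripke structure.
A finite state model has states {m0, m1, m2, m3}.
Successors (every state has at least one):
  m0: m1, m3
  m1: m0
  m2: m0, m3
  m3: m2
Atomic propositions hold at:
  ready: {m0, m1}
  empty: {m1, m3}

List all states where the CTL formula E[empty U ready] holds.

E[empty U ready]: least fixpoint, start Z0 = Sat(ready) = {m0, m1}, add states in Sat(empty) with some successor in Z. Already a fixed point.
Sat(E[empty U ready]) = {m0, m1}

{m0, m1}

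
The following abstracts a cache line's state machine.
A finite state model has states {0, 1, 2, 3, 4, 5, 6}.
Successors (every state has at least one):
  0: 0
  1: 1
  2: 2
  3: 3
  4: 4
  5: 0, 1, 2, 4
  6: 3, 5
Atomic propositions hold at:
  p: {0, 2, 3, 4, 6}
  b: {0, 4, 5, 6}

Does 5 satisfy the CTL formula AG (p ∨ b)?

Sat(p ∨ b) = {0, 2, 3, 4, 5, 6}
AG (p ∨ b): greatest fixpoint, start Z0 = {0, 2, 3, 4, 5, 6}, keep only states in Sat with every successor in Z. Z1 = {0, 2, 3, 4, 6}; Z2 = {0, 2, 3, 4}; fixed.
Sat(AG (p ∨ b)) = {0, 2, 3, 4}
5 ∉ Sat(AG (p ∨ b)) = {0, 2, 3, 4}, so the formula does not hold at 5.

No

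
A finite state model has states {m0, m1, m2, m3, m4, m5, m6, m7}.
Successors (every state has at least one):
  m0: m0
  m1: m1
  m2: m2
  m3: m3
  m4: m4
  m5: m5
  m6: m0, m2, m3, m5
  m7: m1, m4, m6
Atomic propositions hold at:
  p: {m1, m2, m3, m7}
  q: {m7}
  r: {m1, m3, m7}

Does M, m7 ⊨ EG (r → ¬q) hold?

No

Sat(¬q) = {m0, m1, m2, m3, m4, m5, m6}
Sat(r → ¬q) = {m0, m1, m2, m3, m4, m5, m6}
EG (r → ¬q): greatest fixpoint, start Z0 = {m0, m1, m2, m3, m4, m5, m6}, keep only states in Sat with some successor in Z. Already a fixed point.
Sat(EG (r → ¬q)) = {m0, m1, m2, m3, m4, m5, m6}
m7 ∉ Sat(EG (r → ¬q)) = {m0, m1, m2, m3, m4, m5, m6}, so the formula does not hold at m7.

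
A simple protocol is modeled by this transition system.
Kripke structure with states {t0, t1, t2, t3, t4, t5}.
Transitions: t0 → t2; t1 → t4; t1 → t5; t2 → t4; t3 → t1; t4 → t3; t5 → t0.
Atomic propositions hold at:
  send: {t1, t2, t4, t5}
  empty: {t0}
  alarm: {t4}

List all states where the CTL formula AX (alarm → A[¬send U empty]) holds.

{t0, t3, t4, t5}

Sat(¬send) = {t0, t3}
A[¬send U empty]: least fixpoint, start Z0 = Sat(empty) = {t0}, add states in Sat(¬send) with every successor in Z. Already a fixed point.
Sat(A[¬send U empty]) = {t0}
Sat(alarm → A[¬send U empty]) = {t0, t1, t2, t3, t5}
Sat(AX (alarm → A[¬send U empty])) = {s : every successor in {t0, t1, t2, t3, t5}} = {t0, t3, t4, t5}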